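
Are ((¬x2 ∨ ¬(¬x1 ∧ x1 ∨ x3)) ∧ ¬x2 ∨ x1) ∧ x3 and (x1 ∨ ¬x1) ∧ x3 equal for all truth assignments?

No

E1: ((¬x2 ∨ ¬(¬x1 ∧ x1 ∨ x3)) ∧ ¬x2 ∨ x1) ∧ x3
    = ((¬x2 ∨ ¬x3) ∧ ¬x2 ∨ x1) ∧ x3   — complement / identity
    = (¬x2 ∨ x1) ∧ x3   — absorption
E2: (x1 ∨ ¬x1) ∧ x3
    = x3   — complement / identity
These differ: at x1=0, x2=1, x3=1, E1 = 0 but E2 = 1.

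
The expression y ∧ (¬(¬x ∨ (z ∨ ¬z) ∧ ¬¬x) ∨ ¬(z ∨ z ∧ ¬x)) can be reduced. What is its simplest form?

y ∧ ¬z

y ∧ (¬(¬x ∨ (z ∨ ¬z) ∧ ¬¬x) ∨ ¬(z ∨ z ∧ ¬x))
= y ∧ (¬(¬x ∨ ¬¬x) ∨ ¬(z ∨ z ∧ ¬x))   [complement / identity]
= y ∧ (¬(¬x ∨ ¬¬x) ∨ ¬z)   [absorption]
= y ∧ (x ∧ ¬x ∨ ¬z)   [De Morgan]
= y ∧ ¬z   [complement / identity]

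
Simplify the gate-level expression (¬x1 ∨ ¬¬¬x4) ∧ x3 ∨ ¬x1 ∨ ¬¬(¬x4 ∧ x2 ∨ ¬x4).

¬x1 ∨ ¬x4

(¬x1 ∨ ¬¬¬x4) ∧ x3 ∨ ¬x1 ∨ ¬¬(¬x4 ∧ x2 ∨ ¬x4)
= (¬x1 ∨ ¬¬¬x4) ∧ x3 ∨ ¬x1 ∨ ¬¬¬x4   [absorption]
= ¬x1 ∨ ¬¬¬x4   [absorption]
= ¬x1 ∨ ¬x4   [double negation]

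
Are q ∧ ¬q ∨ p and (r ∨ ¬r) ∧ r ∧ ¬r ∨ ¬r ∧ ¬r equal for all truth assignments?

No

E1: q ∧ ¬q ∨ p
    = p   [complement / identity]
E2: (r ∨ ¬r) ∧ r ∧ ¬r ∨ ¬r ∧ ¬r
    = r ∧ ¬r ∨ ¬r ∧ ¬r   [complement / identity]
    = ¬r   [distribution]
These differ: at p=0, q=0, r=0, E1 = 0 but E2 = 1.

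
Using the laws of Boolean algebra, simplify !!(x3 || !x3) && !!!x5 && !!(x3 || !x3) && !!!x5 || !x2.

!x5 || !x2

!!(x3 || !x3) && !!!x5 && !!(x3 || !x3) && !!!x5 || !x2
= !!(x3 || !x3) && !!!x5 || !x2   [idempotence]
= (x3 || !x3) && !!!x5 || !x2   [double negation]
= (x3 || !x3) && !x5 || !x2   [double negation]
= !x5 || !x2   [complement / identity]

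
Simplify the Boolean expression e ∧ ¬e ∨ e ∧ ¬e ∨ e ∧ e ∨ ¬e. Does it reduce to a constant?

True

e ∧ ¬e ∨ e ∧ ¬e ∨ e ∧ e ∨ ¬e
= e ∧ ¬e ∨ e ∨ ¬e   [distribution]
= e ∨ ¬e   [complement / identity]
= True   [complement]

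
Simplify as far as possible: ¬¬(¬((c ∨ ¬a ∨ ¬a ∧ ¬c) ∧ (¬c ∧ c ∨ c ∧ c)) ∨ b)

¬¬(¬((c ∨ ¬a ∨ ¬a ∧ ¬c) ∧ (¬c ∧ c ∨ c ∧ c)) ∨ b)
= ¬¬(¬((c ∨ ¬a ∨ ¬a ∧ ¬c) ∧ c) ∨ b)   — distribution
= ¬¬(¬((c ∨ ¬a) ∧ c) ∨ b)   — absorption
= ¬((c ∨ ¬a) ∧ c) ∨ b   — double negation
= ¬c ∨ b   — absorption

¬c ∨ b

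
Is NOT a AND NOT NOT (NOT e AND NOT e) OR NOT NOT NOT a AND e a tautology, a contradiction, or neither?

neither

NOT a AND NOT NOT (NOT e AND NOT e) OR NOT NOT NOT a AND e
= NOT a AND NOT e AND NOT e OR NOT NOT NOT a AND e   [double negation]
= NOT a AND NOT e AND NOT e OR NOT a AND e   [double negation]
= NOT a AND NOT e OR NOT a AND e   [idempotence]
= NOT a   [distribution]
This depends on a, so it is not a constant.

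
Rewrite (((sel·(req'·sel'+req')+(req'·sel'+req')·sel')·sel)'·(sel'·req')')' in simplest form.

req'

(((sel·(req'·sel'+req')+(req'·sel'+req')·sel')·sel)'·(sel'·req')')'
= (sel·(req'·sel'+req')+(req'·sel'+req')·sel')·sel+sel'·req'
= (req'·sel'+req')·sel+sel'·req'
= req'·sel+sel'·req'
= req'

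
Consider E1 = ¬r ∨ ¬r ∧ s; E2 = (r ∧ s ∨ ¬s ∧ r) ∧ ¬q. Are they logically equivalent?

E1: ¬r ∨ ¬r ∧ s
    = ¬r
E2: (r ∧ s ∨ ¬s ∧ r) ∧ ¬q
    = r ∧ ¬q
These differ: at q=1, r=0, s=1, E1 = 1 but E2 = 0.

No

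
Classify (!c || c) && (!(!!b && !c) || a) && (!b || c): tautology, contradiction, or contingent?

(!c || c) && (!(!!b && !c) || a) && (!b || c)
= (!(!!b && !c) || a) && (!b || c)   (complement / identity)
= (!b || c || a) && (!b || c)   (De Morgan)
= !b || c   (absorption)
This depends on b, c, so it is not a constant.

contingent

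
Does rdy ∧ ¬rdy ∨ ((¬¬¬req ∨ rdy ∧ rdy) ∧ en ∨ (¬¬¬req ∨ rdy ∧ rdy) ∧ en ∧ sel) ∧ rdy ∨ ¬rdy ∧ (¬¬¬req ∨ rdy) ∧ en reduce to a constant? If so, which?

rdy ∧ ¬rdy ∨ ((¬¬¬req ∨ rdy ∧ rdy) ∧ en ∨ (¬¬¬req ∨ rdy ∧ rdy) ∧ en ∧ sel) ∧ rdy ∨ ¬rdy ∧ (¬¬¬req ∨ rdy) ∧ en
= rdy ∧ ¬rdy ∨ (¬¬¬req ∨ rdy ∧ rdy) ∧ en ∧ rdy ∨ ¬rdy ∧ (¬¬¬req ∨ rdy) ∧ en   [absorption]
= rdy ∧ ¬rdy ∨ (¬¬¬req ∨ rdy) ∧ en ∧ rdy ∨ ¬rdy ∧ (¬¬¬req ∨ rdy) ∧ en   [idempotence]
= (¬¬¬req ∨ rdy) ∧ en ∧ rdy ∨ ¬rdy ∧ (¬¬¬req ∨ rdy) ∧ en   [complement / identity]
= (¬¬¬req ∨ rdy) ∧ en   [distribution]
= (¬req ∨ rdy) ∧ en   [double negation]
This depends on en, rdy, req, so it is not a constant.

no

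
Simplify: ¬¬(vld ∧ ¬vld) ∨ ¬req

¬¬(vld ∧ ¬vld) ∨ ¬req
= vld ∧ ¬vld ∨ ¬req   — double negation
= ¬req   — complement / identity

¬req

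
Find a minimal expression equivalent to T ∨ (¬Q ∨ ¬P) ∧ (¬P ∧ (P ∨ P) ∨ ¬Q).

T ∨ (¬Q ∨ ¬P) ∧ (¬P ∧ (P ∨ P) ∨ ¬Q)
= T ∨ (¬Q ∨ ¬P) ∧ (¬P ∧ P ∨ ¬Q)   — idempotence
= T ∨ (¬Q ∨ ¬P) ∧ ¬Q   — complement / identity
= T ∨ ¬Q   — absorption

T ∨ ¬Q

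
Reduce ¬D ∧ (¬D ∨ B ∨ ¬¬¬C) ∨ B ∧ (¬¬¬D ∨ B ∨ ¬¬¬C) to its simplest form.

¬D ∨ B

¬D ∧ (¬D ∨ B ∨ ¬¬¬C) ∨ B ∧ (¬¬¬D ∨ B ∨ ¬¬¬C)
= ¬D ∧ (¬D ∨ B ∨ ¬¬¬C) ∨ B ∧ (¬D ∨ B ∨ ¬¬¬C)   [double negation]
= (¬D ∨ B) ∧ (¬D ∨ B ∨ ¬¬¬C)   [distribution]
= (¬D ∨ B) ∧ (¬D ∨ B ∨ ¬C)   [double negation]
= ¬D ∨ B   [absorption]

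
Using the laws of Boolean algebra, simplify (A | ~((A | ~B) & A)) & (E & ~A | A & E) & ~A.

(A | ~((A | ~B) & A)) & (E & ~A | A & E) & ~A
= (A | ~A) & (E & ~A | A & E) & ~A   [absorption]
= (A | ~A) & E & ~A   [distribution]
= E & ~A   [complement / identity]

E & ~A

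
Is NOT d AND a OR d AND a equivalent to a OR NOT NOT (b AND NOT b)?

E1: NOT d AND a OR d AND a
    = a
E2: a OR NOT NOT (b AND NOT b)
    = a OR b AND NOT b
    = a
Both reduce to a, so they are equivalent.

Yes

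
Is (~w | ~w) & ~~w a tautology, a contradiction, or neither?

(~w | ~w) & ~~w
= (~w | ~w) & w   (double negation)
= ~w & w   (idempotence)
= 0   (complement)

contradiction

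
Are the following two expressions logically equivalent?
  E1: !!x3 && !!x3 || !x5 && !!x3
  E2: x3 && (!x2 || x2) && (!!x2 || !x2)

Yes

E1: !!x3 && !!x3 || !x5 && !!x3
    = (!!x3 || !x5) && !!x3
    = !!x3
    = x3
E2: x3 && (!x2 || x2) && (!!x2 || !x2)
    = x3 && (!x2 || x2) && (x2 || !x2)
    = x3 && (x2 || !x2)
    = x3
Both reduce to x3, so they are equivalent.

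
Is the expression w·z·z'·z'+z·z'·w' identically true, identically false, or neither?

identically false

w·z·z'·z'+z·z'·w'
= w·z·z'+z·z'·w'   [idempotence]
= z·z'   [distribution]
= 0   [complement]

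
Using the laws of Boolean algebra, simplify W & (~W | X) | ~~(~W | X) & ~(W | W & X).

W & (~W | X) | ~~(~W | X) & ~(W | W & X)
= W & (~W | X) | (~W | X) & ~(W | W & X)   (double negation)
= W & (~W | X) | (~W | X) & ~W   (absorption)
= ~W | X   (distribution)

~W | X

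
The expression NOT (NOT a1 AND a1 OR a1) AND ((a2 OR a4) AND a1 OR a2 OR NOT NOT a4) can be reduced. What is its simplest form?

NOT a1 AND (a2 OR a4)

NOT (NOT a1 AND a1 OR a1) AND ((a2 OR a4) AND a1 OR a2 OR NOT NOT a4)
= NOT (NOT a1 AND a1 OR a1) AND ((a2 OR a4) AND a1 OR a2 OR a4)   (double negation)
= NOT (NOT a1 AND a1 OR a1) AND (a2 OR a4)   (absorption)
= NOT a1 AND (a2 OR a4)   (complement / identity)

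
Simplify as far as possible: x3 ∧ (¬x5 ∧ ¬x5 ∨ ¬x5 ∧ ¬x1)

x3 ∧ ¬x5

x3 ∧ (¬x5 ∧ ¬x5 ∨ ¬x5 ∧ ¬x1)
= x3 ∧ (¬x5 ∨ ¬x1) ∧ ¬x5
= x3 ∧ ¬x5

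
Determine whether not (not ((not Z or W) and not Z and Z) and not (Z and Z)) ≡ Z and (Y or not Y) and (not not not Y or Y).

Yes

E1: not (not ((not Z or W) and not Z and Z) and not (Z and Z))
    = (not Z or W) and not Z and Z or Z and Z
    = not Z and Z or Z and Z
    = Z
E2: Z and (Y or not Y) and (not not not Y or Y)
    = Z and (not not not Y or Y)
    = Z and (not Y or Y)
    = Z
Both reduce to Z, so they are equivalent.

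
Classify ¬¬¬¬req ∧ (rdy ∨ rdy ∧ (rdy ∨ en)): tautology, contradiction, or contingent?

¬¬¬¬req ∧ (rdy ∨ rdy ∧ (rdy ∨ en))
= ¬¬¬¬req ∧ (rdy ∨ rdy)
= ¬¬¬¬req ∧ rdy
= ¬¬req ∧ rdy
= req ∧ rdy
This depends on rdy, req, so it is not a constant.

contingent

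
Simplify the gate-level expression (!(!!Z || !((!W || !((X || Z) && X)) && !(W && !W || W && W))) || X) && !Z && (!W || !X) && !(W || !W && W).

!Z && !W

(!(!!Z || !((!W || !((X || Z) && X)) && !(W && !W || W && W))) || X) && !Z && (!W || !X) && !(W || !W && W)
= (!Z && (!W || !((X || Z) && X)) && !(W && !W || W && W) || X) && !Z && (!W || !X) && !(W || !W && W)
= (!Z && (!W || !X) && !(W && !W || W && W) || X) && !Z && (!W || !X) && !(W || !W && W)
= (!Z && (!W || !X) && !W || X) && !Z && (!W || !X) && !(W || !W && W)
= (!Z && (!W || !X) && !W || X) && !Z && (!W || !X) && !W
= !Z && (!W || !X) && !W
= !Z && !W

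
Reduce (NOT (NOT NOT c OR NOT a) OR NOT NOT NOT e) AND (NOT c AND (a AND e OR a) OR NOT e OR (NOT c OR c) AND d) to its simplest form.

NOT c AND a OR NOT e

(NOT (NOT NOT c OR NOT a) OR NOT NOT NOT e) AND (NOT c AND (a AND e OR a) OR NOT e OR (NOT c OR c) AND d)
= (NOT c AND a OR NOT NOT NOT e) AND (NOT c AND (a AND e OR a) OR NOT e OR (NOT c OR c) AND d)   (De Morgan)
= (NOT c AND a OR NOT NOT NOT e) AND (NOT c AND (a AND e OR a) OR NOT e OR d)   (complement / identity)
= (NOT c AND a OR NOT NOT NOT e) AND (NOT c AND a OR NOT e OR d)   (absorption)
= (NOT c AND a OR NOT e) AND (NOT c AND a OR NOT e OR d)   (double negation)
= NOT c AND a OR NOT e   (absorption)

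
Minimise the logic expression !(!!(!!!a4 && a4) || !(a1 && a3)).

a1 && a3

!(!!(!!!a4 && a4) || !(a1 && a3))
= !(!!(!a4 && a4) || !(a1 && a3))   [double negation]
= !(!a4 && a4 || !(a1 && a3))   [double negation]
= !!(a1 && a3)   [complement / identity]
= a1 && a3   [double negation]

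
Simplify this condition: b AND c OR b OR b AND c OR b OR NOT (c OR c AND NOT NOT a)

b OR NOT c

b AND c OR b OR b AND c OR b OR NOT (c OR c AND NOT NOT a)
= b AND c OR b OR NOT (c OR c AND NOT NOT a)
= b OR NOT (c OR c AND NOT NOT a)
= b OR NOT (c OR c AND a)
= b OR NOT c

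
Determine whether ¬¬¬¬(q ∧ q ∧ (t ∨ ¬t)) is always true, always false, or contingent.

¬¬¬¬(q ∧ q ∧ (t ∨ ¬t))
= ¬¬(q ∧ q ∧ (t ∨ ¬t))   — double negation
= ¬¬(q ∧ (t ∨ ¬t))   — idempotence
= ¬¬q   — complement / identity
= q   — double negation
This depends on q, so it is not a constant.

contingent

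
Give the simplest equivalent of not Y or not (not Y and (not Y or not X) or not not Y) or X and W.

not Y or X and W

not Y or not (not Y and (not Y or not X) or not not Y) or X and W
= not Y or not (not Y or not not Y) or X and W   [absorption]
= not Y or Y and not Y or X and W   [De Morgan]
= not Y or X and W   [complement / identity]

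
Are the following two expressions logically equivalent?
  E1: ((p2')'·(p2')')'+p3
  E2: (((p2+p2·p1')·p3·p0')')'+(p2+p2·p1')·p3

E1: ((p2')'·(p2')')'+p3
    = p2'+p2'+p3   — De Morgan
    = p2'+p3   — idempotence
E2: (((p2+p2·p1')·p3·p0')')'+(p2+p2·p1')·p3
    = (p2+p2·p1')·p3·p0'+(p2+p2·p1')·p3   — double negation
    = (p2+p2·p1')·p3   — absorption
    = p2·p3   — absorption
These differ: at p0=1, p1=1, p2=0, p3=0, E1 = 1 but E2 = 0.

No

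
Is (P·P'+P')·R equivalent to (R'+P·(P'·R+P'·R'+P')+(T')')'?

No

E1: (P·P'+P')·R
    = P'·R   (complement / identity)
E2: (R'+P·(P'·R+P'·R'+P')+(T')')'
    = (R'+P·(P'·R+P')+(T')')'   (absorption)
    = (R'+P·P'+(T')')'   (absorption)
    = (R'+(T')')'   (complement / identity)
    = R·T'   (De Morgan)
These differ: at P=0, R=1, T=1, E1 = 1 but E2 = 0.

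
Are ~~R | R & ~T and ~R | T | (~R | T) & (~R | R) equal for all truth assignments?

E1: ~~R | R & ~T
    = R | R & ~T   (double negation)
    = R   (absorption)
E2: ~R | T | (~R | T) & (~R | R)
    = ~R | T | ~R | T   (complement / identity)
    = ~R | T   (idempotence)
These differ: at R=0, T=0, E1 = 0 but E2 = 1.

No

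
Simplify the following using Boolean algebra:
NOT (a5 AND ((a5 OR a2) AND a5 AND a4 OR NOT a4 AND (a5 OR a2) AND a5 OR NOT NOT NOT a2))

NOT a5

NOT (a5 AND ((a5 OR a2) AND a5 AND a4 OR NOT a4 AND (a5 OR a2) AND a5 OR NOT NOT NOT a2))
= NOT (a5 AND ((a5 OR a2) AND a5 OR NOT NOT NOT a2))
= NOT (a5 AND ((a5 OR a2) AND a5 OR NOT a2))
= NOT (a5 AND (a5 OR NOT a2))
= NOT a5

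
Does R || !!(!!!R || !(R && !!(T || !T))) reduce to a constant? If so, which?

yes, True

R || !!(!!!R || !(R && !!(T || !T)))
= R || !!(!R || !(R && !!(T || !T)))   — double negation
= R || !(R && R && !!(T || !T))   — De Morgan
= R || !(R && R && (T || !T))   — double negation
= R || !(R && R)   — complement / identity
= R || !R   — idempotence
= true   — complement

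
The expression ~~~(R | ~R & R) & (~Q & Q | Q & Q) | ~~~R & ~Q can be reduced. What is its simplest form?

~~~(R | ~R & R) & (~Q & Q | Q & Q) | ~~~R & ~Q
= ~~~(R | ~R & R) & Q | ~~~R & ~Q   [distribution]
= ~~~R & Q | ~~~R & ~Q   [complement / identity]
= ~~~R   [distribution]
= ~R   [double negation]

~R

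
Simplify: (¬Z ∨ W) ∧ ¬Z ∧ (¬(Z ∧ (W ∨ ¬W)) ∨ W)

(¬Z ∨ W) ∧ ¬Z ∧ (¬(Z ∧ (W ∨ ¬W)) ∨ W)
= (¬Z ∨ W) ∧ ¬Z ∧ (¬Z ∨ W)   — complement / identity
= (¬Z ∨ W) ∧ ¬Z   — absorption
= ¬Z   — absorption

¬Z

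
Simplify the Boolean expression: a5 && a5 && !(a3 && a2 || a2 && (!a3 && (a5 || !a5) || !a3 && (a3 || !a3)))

a5 && !a2

a5 && a5 && !(a3 && a2 || a2 && (!a3 && (a5 || !a5) || !a3 && (a3 || !a3)))
= a5 && a5 && !(a3 && a2 || a2 && (!a3 && (a5 || !a5) || !a3))
= a5 && a5 && !(a3 && a2 || a2 && (!a3 || !a3))
= a5 && !(a3 && a2 || a2 && (!a3 || !a3))
= a5 && !(a3 && a2 || a2 && !a3)
= a5 && !a2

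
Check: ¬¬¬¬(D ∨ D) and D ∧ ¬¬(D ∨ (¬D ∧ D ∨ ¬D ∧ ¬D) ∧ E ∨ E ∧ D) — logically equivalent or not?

Yes

E1: ¬¬¬¬(D ∨ D)
    = ¬¬¬¬D   (idempotence)
    = ¬¬D   (double negation)
    = D   (double negation)
E2: D ∧ ¬¬(D ∨ (¬D ∧ D ∨ ¬D ∧ ¬D) ∧ E ∨ E ∧ D)
    = D ∧ ¬¬(D ∨ ¬D ∧ E ∨ E ∧ D)   (distribution)
    = D ∧ ¬¬(D ∨ E)   (distribution)
    = D ∧ (D ∨ E)   (double negation)
    = D   (absorption)
Both reduce to D, so they are equivalent.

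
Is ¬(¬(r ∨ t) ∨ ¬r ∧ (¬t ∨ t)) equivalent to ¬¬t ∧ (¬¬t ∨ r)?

No

E1: ¬(¬(r ∨ t) ∨ ¬r ∧ (¬t ∨ t))
    = ¬(¬(r ∨ t) ∨ ¬r)   (complement / identity)
    = (r ∨ t) ∧ r   (De Morgan)
    = r   (absorption)
E2: ¬¬t ∧ (¬¬t ∨ r)
    = ¬¬t   (absorption)
    = t   (double negation)
These differ: at r=1, t=0, E1 = 1 but E2 = 0.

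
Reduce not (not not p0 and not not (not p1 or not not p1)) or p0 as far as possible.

not (not not p0 and not not (not p1 or not not p1)) or p0
= not p0 or not (not p1 or not not p1) or p0
= not p0 or p1 and not p1 or p0
= not p0 or p0
= True

True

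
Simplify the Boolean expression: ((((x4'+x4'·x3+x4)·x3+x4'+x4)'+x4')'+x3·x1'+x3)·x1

(x4+x3)·x1

((((x4'+x4'·x3+x4)·x3+x4'+x4)'+x4')'+x3·x1'+x3)·x1
= (((x4'+x4'·x3+x4)·x3+x4'+x4)·x4+x3·x1'+x3)·x1   (De Morgan)
= (((x4'+x4'·x3+x4)·x3+x4'+x4)·x4+x3)·x1   (absorption)
= (((x4'+x4)·x3+x4'+x4)·x4+x3)·x1   (absorption)
= ((x4'+x4)·x4+x3)·x1   (absorption)
= (x4+x3)·x1   (complement / identity)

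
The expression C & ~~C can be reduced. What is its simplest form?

C & ~~C
= C & C
= C

C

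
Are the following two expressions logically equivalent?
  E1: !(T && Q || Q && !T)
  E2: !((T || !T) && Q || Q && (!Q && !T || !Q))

E1: !(T && Q || Q && !T)
    = !Q   (distribution)
E2: !((T || !T) && Q || Q && (!Q && !T || !Q))
    = !((T || !T) && Q || Q && !Q)   (absorption)
    = !(Q || Q && !Q)   (complement / identity)
    = !Q   (complement / identity)
Both reduce to !Q, so they are equivalent.

Yes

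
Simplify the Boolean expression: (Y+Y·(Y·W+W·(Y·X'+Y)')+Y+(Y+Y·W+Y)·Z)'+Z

Y'+Z

(Y+Y·(Y·W+W·(Y·X'+Y)')+Y+(Y+Y·W+Y)·Z)'+Z
= (Y+Y·(Y·W+W·Y')+Y+(Y+Y·W+Y)·Z)'+Z   (absorption)
= (Y+Y·W+Y+(Y+Y·W+Y)·Z)'+Z   (distribution)
= (Y+Y·W+Y)'+Z   (absorption)
= (Y+Y)'+Z   (absorption)
= Y'+Z   (idempotence)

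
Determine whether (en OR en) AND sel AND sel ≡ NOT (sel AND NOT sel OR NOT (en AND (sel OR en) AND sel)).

Yes

E1: (en OR en) AND sel AND sel
    = (en OR en) AND sel   [idempotence]
    = en AND sel   [idempotence]
E2: NOT (sel AND NOT sel OR NOT (en AND (sel OR en) AND sel))
    = NOT NOT (en AND (sel OR en) AND sel)   [complement / identity]
    = NOT NOT (en AND sel)   [absorption]
    = en AND sel   [double negation]
Both reduce to en AND sel, so they are equivalent.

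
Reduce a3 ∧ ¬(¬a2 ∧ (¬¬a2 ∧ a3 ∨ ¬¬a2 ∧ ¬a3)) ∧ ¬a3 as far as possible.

a3 ∧ ¬(¬a2 ∧ (¬¬a2 ∧ a3 ∨ ¬¬a2 ∧ ¬a3)) ∧ ¬a3
= a3 ∧ ¬(¬a2 ∧ ¬¬a2) ∧ ¬a3   (distribution)
= a3 ∧ (a2 ∨ ¬a2) ∧ ¬a3   (De Morgan)
= a3 ∧ ¬a3   (complement / identity)
= False   (complement)

False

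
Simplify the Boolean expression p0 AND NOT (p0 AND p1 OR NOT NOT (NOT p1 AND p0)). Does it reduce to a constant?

p0 AND NOT (p0 AND p1 OR NOT NOT (NOT p1 AND p0))
= p0 AND NOT (p0 AND p1 OR NOT p1 AND p0)
= p0 AND NOT p0
= FALSE

FALSE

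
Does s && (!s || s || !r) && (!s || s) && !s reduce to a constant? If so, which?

yes, False

s && (!s || s || !r) && (!s || s) && !s
= s && (!s || s) && !s
= s && !s
= false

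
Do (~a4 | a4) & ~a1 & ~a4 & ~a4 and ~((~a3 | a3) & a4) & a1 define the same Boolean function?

No

E1: (~a4 | a4) & ~a1 & ~a4 & ~a4
    = ~a1 & ~a4 & ~a4   (complement / identity)
    = ~a1 & ~a4   (idempotence)
E2: ~((~a3 | a3) & a4) & a1
    = ~a4 & a1   (complement / identity)
These differ: at a1=0, a3=0, a4=0, E1 = 1 but E2 = 0.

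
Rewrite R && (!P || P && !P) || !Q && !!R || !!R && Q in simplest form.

R && (!P || P && !P) || !Q && !!R || !!R && Q
= R && (!P || P && !P) || !!R   — distribution
= R && (!P || P && !P) || R   — double negation
= R && !P || R   — complement / identity
= R   — absorption

R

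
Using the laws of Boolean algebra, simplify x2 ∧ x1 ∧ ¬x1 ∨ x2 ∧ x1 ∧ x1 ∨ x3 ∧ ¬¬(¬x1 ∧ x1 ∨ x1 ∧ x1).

x2 ∧ x1 ∧ ¬x1 ∨ x2 ∧ x1 ∧ x1 ∨ x3 ∧ ¬¬(¬x1 ∧ x1 ∨ x1 ∧ x1)
= x2 ∧ x1 ∧ ¬x1 ∨ x2 ∧ x1 ∧ x1 ∨ x3 ∧ ¬¬x1   (distribution)
= x2 ∧ x1 ∨ x3 ∧ ¬¬x1   (distribution)
= x2 ∧ x1 ∨ x3 ∧ x1   (double negation)
= (x2 ∨ x3) ∧ x1   (distribution)

(x2 ∨ x3) ∧ x1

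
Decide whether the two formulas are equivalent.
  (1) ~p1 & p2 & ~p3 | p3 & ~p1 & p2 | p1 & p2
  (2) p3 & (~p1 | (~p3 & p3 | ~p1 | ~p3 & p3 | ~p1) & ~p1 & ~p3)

No

E1: ~p1 & p2 & ~p3 | p3 & ~p1 & p2 | p1 & p2
    = ~p1 & p2 | p1 & p2   [distribution]
    = p2   [distribution]
E2: p3 & (~p1 | (~p3 & p3 | ~p1 | ~p3 & p3 | ~p1) & ~p1 & ~p3)
    = p3 & (~p1 | (~p3 & p3 | ~p1) & ~p1 & ~p3)   [idempotence]
    = p3 & (~p1 | ~p1 & ~p1 & ~p3)   [complement / identity]
    = p3 & (~p1 | ~p1 & ~p3)   [idempotence]
    = p3 & ~p1   [absorption]
These differ: at p1=1, p2=1, p3=0, E1 = 1 but E2 = 0.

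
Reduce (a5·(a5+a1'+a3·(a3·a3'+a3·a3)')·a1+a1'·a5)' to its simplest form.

(a5·(a5+a1'+a3·(a3·a3'+a3·a3)')·a1+a1'·a5)'
= (a5·(a5+a1'+a3·a3')·a1+a1'·a5)'
= (a5·(a5+a1')·a1+a1'·a5)'
= (a5·a1+a1'·a5)'
= a5'

a5'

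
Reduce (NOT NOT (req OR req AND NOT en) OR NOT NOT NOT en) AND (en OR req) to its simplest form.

req

(NOT NOT (req OR req AND NOT en) OR NOT NOT NOT en) AND (en OR req)
= (NOT NOT (req OR req AND NOT en) OR NOT en) AND (en OR req)
= (req OR req AND NOT en OR NOT en) AND (en OR req)
= (req OR NOT en) AND (en OR req)
= req OR NOT en AND en
= req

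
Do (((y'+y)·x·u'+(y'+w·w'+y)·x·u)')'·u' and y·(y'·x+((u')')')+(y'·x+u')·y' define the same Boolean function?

No

E1: (((y'+y)·x·u'+(y'+w·w'+y)·x·u)')'·u'
    = (((y'+y)·x·u'+(y'+y)·x·u)')'·u'   (complement / identity)
    = (((y'+y)·x)')'·u'   (distribution)
    = (y'+y)·x·u'   (double negation)
    = x·u'   (complement / identity)
E2: y·(y'·x+((u')')')+(y'·x+u')·y'
    = y·(y'·x+u')+(y'·x+u')·y'   (double negation)
    = y'·x+u'   (distribution)
These differ: at u=0, w=0, x=0, y=0, E1 = 0 but E2 = 1.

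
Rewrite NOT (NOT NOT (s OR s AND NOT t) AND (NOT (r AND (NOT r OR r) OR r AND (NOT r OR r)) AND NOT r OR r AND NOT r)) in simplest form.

NOT (NOT NOT (s OR s AND NOT t) AND (NOT (r AND (NOT r OR r) OR r AND (NOT r OR r)) AND NOT r OR r AND NOT r))
= NOT (NOT NOT (s OR s AND NOT t) AND (NOT (r AND (NOT r OR r)) AND NOT r OR r AND NOT r))
= NOT (NOT NOT (s OR s AND NOT t) AND (NOT r AND NOT r OR r AND NOT r))
= NOT (NOT NOT s AND (NOT r AND NOT r OR r AND NOT r))
= NOT (NOT NOT s AND NOT r)
= NOT s OR r

NOT s OR r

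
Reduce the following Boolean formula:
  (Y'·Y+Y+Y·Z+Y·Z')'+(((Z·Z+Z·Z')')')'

(Y'·Y+Y+Y·Z+Y·Z')'+(((Z·Z+Z·Z')')')'
= (Y'·Y+Y+Y·Z')'+(((Z·Z+Z·Z')')')'
= (Y'·Y+Y+Y·Z')'+((Z')')'
= (Y+Y·Z')'+((Z')')'
= Y'+((Z')')'
= Y'+Z'

Y'+Z'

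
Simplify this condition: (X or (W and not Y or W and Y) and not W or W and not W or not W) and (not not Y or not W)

not W or X and Y

(X or (W and not Y or W and Y) and not W or W and not W or not W) and (not not Y or not W)
= (X or W and not W or W and not W or not W) and (not not Y or not W)   — distribution
= (X or W and not W or not W) and (not not Y or not W)   — idempotence
= (X or not W) and (not not Y or not W)   — complement / identity
= (X or not W) and (Y or not W)   — double negation
= not W or X and Y   — distribution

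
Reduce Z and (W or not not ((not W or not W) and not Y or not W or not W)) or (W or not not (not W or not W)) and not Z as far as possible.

True

Z and (W or not not ((not W or not W) and not Y or not W or not W)) or (W or not not (not W or not W)) and not Z
= Z and (W or not not (not W or not W)) or (W or not not (not W or not W)) and not Z   — absorption
= W or not not (not W or not W)   — distribution
= W or not (W and W)   — De Morgan
= W or not W   — idempotence
= True   — complement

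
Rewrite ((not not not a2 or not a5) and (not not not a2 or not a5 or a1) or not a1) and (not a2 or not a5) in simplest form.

((not not not a2 or not a5) and (not not not a2 or not a5 or a1) or not a1) and (not a2 or not a5)
= (not not not a2 or not a5 or not a1) and (not a2 or not a5)   (absorption)
= (not a2 or not a5 or not a1) and (not a2 or not a5)   (double negation)
= not a2 or not a5   (absorption)

not a2 or not a5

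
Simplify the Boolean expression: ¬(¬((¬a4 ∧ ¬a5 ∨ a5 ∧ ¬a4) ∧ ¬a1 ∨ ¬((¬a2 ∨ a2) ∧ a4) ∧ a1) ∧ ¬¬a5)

¬(¬((¬a4 ∧ ¬a5 ∨ a5 ∧ ¬a4) ∧ ¬a1 ∨ ¬((¬a2 ∨ a2) ∧ a4) ∧ a1) ∧ ¬¬a5)
= ¬(¬(¬a4 ∧ ¬a1 ∨ ¬((¬a2 ∨ a2) ∧ a4) ∧ a1) ∧ ¬¬a5)   (distribution)
= ¬a4 ∧ ¬a1 ∨ ¬((¬a2 ∨ a2) ∧ a4) ∧ a1 ∨ ¬a5   (De Morgan)
= ¬a4 ∧ ¬a1 ∨ ¬a4 ∧ a1 ∨ ¬a5   (complement / identity)
= ¬a4 ∨ ¬a5   (distribution)

¬a4 ∨ ¬a5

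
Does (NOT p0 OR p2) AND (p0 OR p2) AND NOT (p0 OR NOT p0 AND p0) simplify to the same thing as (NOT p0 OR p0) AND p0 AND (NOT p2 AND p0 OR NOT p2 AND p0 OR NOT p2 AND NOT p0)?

E1: (NOT p0 OR p2) AND (p0 OR p2) AND NOT (p0 OR NOT p0 AND p0)
    = (p2 OR NOT p0 AND p0) AND NOT (p0 OR NOT p0 AND p0)   (distribution)
    = p2 AND NOT (p0 OR NOT p0 AND p0)   (complement / identity)
    = p2 AND NOT p0   (complement / identity)
E2: (NOT p0 OR p0) AND p0 AND (NOT p2 AND p0 OR NOT p2 AND p0 OR NOT p2 AND NOT p0)
    = (NOT p0 OR p0) AND p0 AND (NOT p2 AND p0 OR NOT p2 AND NOT p0)   (idempotence)
    = (NOT p0 OR p0) AND p0 AND NOT p2   (distribution)
    = p0 AND NOT p2   (complement / identity)
These differ: at p0=0, p2=1, E1 = 1 but E2 = 0.

No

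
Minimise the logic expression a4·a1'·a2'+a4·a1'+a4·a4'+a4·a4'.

a4·a1'

a4·a1'·a2'+a4·a1'+a4·a4'+a4·a4'
= a4·a1'·a2'+a4·a1'+a4·a4'   [idempotence]
= a4·a1'·a2'+a4·a1'   [complement / identity]
= a4·a1'   [absorption]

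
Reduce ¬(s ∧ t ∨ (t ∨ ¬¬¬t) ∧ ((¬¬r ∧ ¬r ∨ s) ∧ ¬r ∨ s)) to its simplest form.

¬s

¬(s ∧ t ∨ (t ∨ ¬¬¬t) ∧ ((¬¬r ∧ ¬r ∨ s) ∧ ¬r ∨ s))
= ¬(s ∧ t ∨ (t ∨ ¬¬¬t) ∧ ((r ∧ ¬r ∨ s) ∧ ¬r ∨ s))   (double negation)
= ¬(s ∧ t ∨ (t ∨ ¬t) ∧ ((r ∧ ¬r ∨ s) ∧ ¬r ∨ s))   (double negation)
= ¬(s ∧ t ∨ (r ∧ ¬r ∨ s) ∧ ¬r ∨ s)   (complement / identity)
= ¬(s ∧ t ∨ s ∧ ¬r ∨ s)   (complement / identity)
= ¬(s ∧ t ∨ s)   (absorption)
= ¬s   (absorption)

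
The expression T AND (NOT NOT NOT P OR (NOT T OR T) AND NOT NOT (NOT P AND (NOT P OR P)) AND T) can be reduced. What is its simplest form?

T AND (NOT NOT NOT P OR (NOT T OR T) AND NOT NOT (NOT P AND (NOT P OR P)) AND T)
= T AND (NOT NOT NOT P OR (NOT T OR T) AND NOT NOT NOT P AND T)   (complement / identity)
= T AND (NOT NOT NOT P OR NOT NOT NOT P AND T)   (complement / identity)
= T AND NOT NOT NOT P   (absorption)
= T AND NOT P   (double negation)

T AND NOT P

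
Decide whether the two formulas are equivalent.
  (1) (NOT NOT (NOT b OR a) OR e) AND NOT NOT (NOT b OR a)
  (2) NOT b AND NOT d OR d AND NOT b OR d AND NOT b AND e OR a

Yes

E1: (NOT NOT (NOT b OR a) OR e) AND NOT NOT (NOT b OR a)
    = NOT NOT (NOT b OR a)   — absorption
    = NOT b OR a   — double negation
E2: NOT b AND NOT d OR d AND NOT b OR d AND NOT b AND e OR a
    = NOT b AND NOT d OR d AND NOT b OR a   — absorption
    = NOT b OR a   — distribution
Both reduce to NOT b OR a, so they are equivalent.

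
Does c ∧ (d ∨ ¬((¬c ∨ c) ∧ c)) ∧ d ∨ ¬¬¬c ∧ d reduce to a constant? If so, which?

c ∧ (d ∨ ¬((¬c ∨ c) ∧ c)) ∧ d ∨ ¬¬¬c ∧ d
= c ∧ (d ∨ ¬((¬c ∨ c) ∧ c)) ∧ d ∨ ¬c ∧ d   (double negation)
= c ∧ (d ∨ ¬c) ∧ d ∨ ¬c ∧ d   (complement / identity)
= c ∧ d ∨ ¬c ∧ d   (absorption)
= d   (distribution)
This depends on d, so it is not a constant.

no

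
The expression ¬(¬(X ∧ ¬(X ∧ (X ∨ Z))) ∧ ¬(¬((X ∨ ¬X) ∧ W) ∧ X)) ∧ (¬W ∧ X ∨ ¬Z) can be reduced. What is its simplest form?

¬W ∧ X

¬(¬(X ∧ ¬(X ∧ (X ∨ Z))) ∧ ¬(¬((X ∨ ¬X) ∧ W) ∧ X)) ∧ (¬W ∧ X ∨ ¬Z)
= ¬(¬(X ∧ ¬X) ∧ ¬(¬((X ∨ ¬X) ∧ W) ∧ X)) ∧ (¬W ∧ X ∨ ¬Z)   — absorption
= ¬(¬(X ∧ ¬X) ∧ ¬(¬W ∧ X)) ∧ (¬W ∧ X ∨ ¬Z)   — complement / identity
= (X ∧ ¬X ∨ ¬W ∧ X) ∧ (¬W ∧ X ∨ ¬Z)   — De Morgan
= ¬W ∧ X ∧ (¬W ∧ X ∨ ¬Z)   — complement / identity
= ¬W ∧ X   — absorption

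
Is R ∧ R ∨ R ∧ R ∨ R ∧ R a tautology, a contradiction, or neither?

R ∧ R ∨ R ∧ R ∨ R ∧ R
= R ∧ R ∨ R ∧ R
= R ∧ (R ∨ R)
= R ∧ R
= R
This depends on R, so it is not a constant.

neither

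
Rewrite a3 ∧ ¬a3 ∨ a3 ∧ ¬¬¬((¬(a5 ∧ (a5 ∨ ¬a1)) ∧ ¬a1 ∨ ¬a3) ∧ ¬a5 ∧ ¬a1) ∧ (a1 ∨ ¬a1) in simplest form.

a3 ∧ ¬a3 ∨ a3 ∧ ¬¬¬((¬(a5 ∧ (a5 ∨ ¬a1)) ∧ ¬a1 ∨ ¬a3) ∧ ¬a5 ∧ ¬a1) ∧ (a1 ∨ ¬a1)
= a3 ∧ ¬a3 ∨ a3 ∧ ¬¬¬((¬a5 ∧ ¬a1 ∨ ¬a3) ∧ ¬a5 ∧ ¬a1) ∧ (a1 ∨ ¬a1)
= a3 ∧ ¬a3 ∨ a3 ∧ ¬¬¬(¬a5 ∧ ¬a1) ∧ (a1 ∨ ¬a1)
= a3 ∧ ¬¬¬(¬a5 ∧ ¬a1) ∧ (a1 ∨ ¬a1)
= a3 ∧ ¬¬(a5 ∨ a1) ∧ (a1 ∨ ¬a1)
= a3 ∧ (a5 ∨ a1) ∧ (a1 ∨ ¬a1)
= a3 ∧ (a5 ∨ a1)

a3 ∧ (a5 ∨ a1)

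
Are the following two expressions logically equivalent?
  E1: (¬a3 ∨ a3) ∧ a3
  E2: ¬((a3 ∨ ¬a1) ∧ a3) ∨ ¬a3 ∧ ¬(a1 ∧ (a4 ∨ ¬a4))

No

E1: (¬a3 ∨ a3) ∧ a3
    = a3   [complement / identity]
E2: ¬((a3 ∨ ¬a1) ∧ a3) ∨ ¬a3 ∧ ¬(a1 ∧ (a4 ∨ ¬a4))
    = ¬((a3 ∨ ¬a1) ∧ a3) ∨ ¬a3 ∧ ¬a1   [complement / identity]
    = ¬a3 ∨ ¬a3 ∧ ¬a1   [absorption]
    = ¬a3   [absorption]
These differ: at a1=0, a3=0, a4=0, E1 = 0 but E2 = 1.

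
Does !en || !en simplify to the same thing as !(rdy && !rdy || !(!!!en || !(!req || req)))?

Yes

E1: !en || !en
    = !en   — idempotence
E2: !(rdy && !rdy || !(!!!en || !(!req || req)))
    = !!(!!!en || !(!req || req))   — complement / identity
    = !!(!en || !(!req || req))   — double negation
    = !(en && (!req || req))   — De Morgan
    = !en   — complement / identity
Both reduce to !en, so they are equivalent.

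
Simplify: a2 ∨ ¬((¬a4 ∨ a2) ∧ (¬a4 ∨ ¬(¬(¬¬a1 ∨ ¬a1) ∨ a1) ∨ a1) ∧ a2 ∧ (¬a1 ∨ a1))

a2 ∨ ¬((¬a4 ∨ a2) ∧ (¬a4 ∨ ¬(¬(¬¬a1 ∨ ¬a1) ∨ a1) ∨ a1) ∧ a2 ∧ (¬a1 ∨ a1))
= a2 ∨ ¬((¬a4 ∨ a2) ∧ (¬a4 ∨ ¬(¬a1 ∧ a1 ∨ a1) ∨ a1) ∧ a2 ∧ (¬a1 ∨ a1))   (De Morgan)
= a2 ∨ ¬((¬a4 ∨ a2) ∧ (¬a4 ∨ ¬a1 ∨ a1) ∧ a2 ∧ (¬a1 ∨ a1))   (complement / identity)
= a2 ∨ ¬((a2 ∧ (¬a1 ∨ a1) ∨ ¬a4) ∧ a2 ∧ (¬a1 ∨ a1))   (distribution)
= a2 ∨ ¬(a2 ∧ (¬a1 ∨ a1))   (absorption)
= a2 ∨ ¬a2   (complement / identity)
= True   (complement)

True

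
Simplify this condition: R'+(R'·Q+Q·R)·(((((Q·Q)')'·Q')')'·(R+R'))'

R'+Q

R'+(R'·Q+Q·R)·(((((Q·Q)')'·Q')')'·(R+R'))'
= R'+(R'·Q+Q·R)·(((((Q·Q)')'·Q')')')'   [complement / identity]
= R'+(R'·Q+Q·R)·((((Q')'·Q')')')'   [idempotence]
= R'+(R'·Q+Q·R)·((Q')'·Q')'   [double negation]
= R'+(R'·Q+Q·R)·(Q'+Q)   [De Morgan]
= R'+R'·Q+Q·R   [complement / identity]
= R'+Q   [distribution]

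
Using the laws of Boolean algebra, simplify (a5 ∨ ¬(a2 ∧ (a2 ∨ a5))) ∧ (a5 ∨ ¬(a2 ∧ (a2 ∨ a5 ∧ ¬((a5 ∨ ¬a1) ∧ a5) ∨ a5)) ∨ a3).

(a5 ∨ ¬(a2 ∧ (a2 ∨ a5))) ∧ (a5 ∨ ¬(a2 ∧ (a2 ∨ a5 ∧ ¬((a5 ∨ ¬a1) ∧ a5) ∨ a5)) ∨ a3)
= (a5 ∨ ¬(a2 ∧ (a2 ∨ a5))) ∧ (a5 ∨ ¬(a2 ∧ (a2 ∨ a5 ∧ ¬a5 ∨ a5)) ∨ a3)   — absorption
= (a5 ∨ ¬(a2 ∧ (a2 ∨ a5))) ∧ (a5 ∨ ¬(a2 ∧ (a2 ∨ a5)) ∨ a3)   — complement / identity
= a5 ∨ ¬(a2 ∧ (a2 ∨ a5))   — absorption
= a5 ∨ ¬a2   — absorption

a5 ∨ ¬a2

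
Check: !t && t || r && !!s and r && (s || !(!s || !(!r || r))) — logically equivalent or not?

E1: !t && t || r && !!s
    = r && !!s   (complement / identity)
    = r && s   (double negation)
E2: r && (s || !(!s || !(!r || r)))
    = r && (s || s && (!r || r))   (De Morgan)
    = r && (s || s)   (complement / identity)
    = r && s   (idempotence)
Both reduce to r && s, so they are equivalent.

Yes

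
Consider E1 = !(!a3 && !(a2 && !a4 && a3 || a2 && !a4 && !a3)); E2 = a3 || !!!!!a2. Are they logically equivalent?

E1: !(!a3 && !(a2 && !a4 && a3 || a2 && !a4 && !a3))
    = !(!a3 && !(a2 && !a4))   (distribution)
    = a3 || a2 && !a4   (De Morgan)
E2: a3 || !!!!!a2
    = a3 || !!!a2   (double negation)
    = a3 || !a2   (double negation)
These differ: at a2=0, a3=0, a4=1, E1 = 0 but E2 = 1.

No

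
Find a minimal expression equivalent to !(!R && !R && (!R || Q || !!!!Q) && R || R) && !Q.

!R && !Q

!(!R && !R && (!R || Q || !!!!Q) && R || R) && !Q
= !(!R && !R && (!R || Q || !!Q) && R || R) && !Q
= !(!R && !R && (!R || Q || Q) && R || R) && !Q
= !(!R && (!R || Q || Q) && R || R) && !Q
= !(!R && (!R || Q) && R || R) && !Q
= !(!R && R || R) && !Q
= !R && !Q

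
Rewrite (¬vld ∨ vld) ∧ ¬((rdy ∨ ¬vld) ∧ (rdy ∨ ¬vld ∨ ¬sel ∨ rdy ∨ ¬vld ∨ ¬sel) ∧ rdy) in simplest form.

¬rdy

(¬vld ∨ vld) ∧ ¬((rdy ∨ ¬vld) ∧ (rdy ∨ ¬vld ∨ ¬sel ∨ rdy ∨ ¬vld ∨ ¬sel) ∧ rdy)
= (¬vld ∨ vld) ∧ ¬((rdy ∨ ¬vld) ∧ (rdy ∨ ¬vld ∨ ¬sel) ∧ rdy)   — idempotence
= (¬vld ∨ vld) ∧ ¬((rdy ∨ ¬vld) ∧ rdy)   — absorption
= (¬vld ∨ vld) ∧ ¬rdy   — absorption
= ¬rdy   — complement / identity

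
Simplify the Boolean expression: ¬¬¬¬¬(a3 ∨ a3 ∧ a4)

¬¬¬¬¬(a3 ∨ a3 ∧ a4)
= ¬¬¬(a3 ∨ a3 ∧ a4)   (double negation)
= ¬¬¬a3   (absorption)
= ¬a3   (double negation)

¬a3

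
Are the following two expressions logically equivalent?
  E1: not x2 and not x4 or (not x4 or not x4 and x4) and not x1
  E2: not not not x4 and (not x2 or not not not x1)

Yes

E1: not x2 and not x4 or (not x4 or not x4 and x4) and not x1
    = not x2 and not x4 or not x4 and not x1
    = not x4 and (not x2 or not x1)
E2: not not not x4 and (not x2 or not not not x1)
    = not x4 and (not x2 or not not not x1)
    = not x4 and (not x2 or not x1)
Both reduce to not x4 and (not x2 or not x1), so they are equivalent.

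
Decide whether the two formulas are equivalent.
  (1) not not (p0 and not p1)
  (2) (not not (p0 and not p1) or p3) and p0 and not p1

Yes

E1: not not (p0 and not p1)
    = p0 and not p1   — double negation
E2: (not not (p0 and not p1) or p3) and p0 and not p1
    = (p0 and not p1 or p3) and p0 and not p1   — double negation
    = p0 and not p1   — absorption
Both reduce to p0 and not p1, so they are equivalent.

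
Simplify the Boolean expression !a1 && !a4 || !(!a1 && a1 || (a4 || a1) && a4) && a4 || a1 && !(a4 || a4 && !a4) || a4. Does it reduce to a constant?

!a1 && !a4 || !(!a1 && a1 || (a4 || a1) && a4) && a4 || a1 && !(a4 || a4 && !a4) || a4
= !a1 && !a4 || !((a4 || a1) && a4) && a4 || a1 && !(a4 || a4 && !a4) || a4   [complement / identity]
= !a1 && !a4 || !((a4 || a1) && a4) && a4 || a1 && !a4 || a4   [complement / identity]
= !a1 && !a4 || !a4 && a4 || a1 && !a4 || a4   [absorption]
= !a1 && !a4 || a1 && !a4 || a4   [complement / identity]
= !a4 || a4   [distribution]
= true   [complement]

true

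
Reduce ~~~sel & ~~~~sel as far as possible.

0

~~~sel & ~~~~sel
= ~sel & ~~~~sel   (double negation)
= ~sel & ~~sel   (double negation)
= ~sel & sel   (double negation)
= 0   (complement)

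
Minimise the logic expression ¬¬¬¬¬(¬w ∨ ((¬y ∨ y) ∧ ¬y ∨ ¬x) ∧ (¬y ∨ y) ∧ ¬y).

w ∧ y

¬¬¬¬¬(¬w ∨ ((¬y ∨ y) ∧ ¬y ∨ ¬x) ∧ (¬y ∨ y) ∧ ¬y)
= ¬¬¬(¬w ∨ ((¬y ∨ y) ∧ ¬y ∨ ¬x) ∧ (¬y ∨ y) ∧ ¬y)   — double negation
= ¬¬¬(¬w ∨ (¬y ∨ y) ∧ ¬y)   — absorption
= ¬¬¬(¬w ∨ ¬y)   — complement / identity
= ¬¬(w ∧ y)   — De Morgan
= w ∧ y   — double negation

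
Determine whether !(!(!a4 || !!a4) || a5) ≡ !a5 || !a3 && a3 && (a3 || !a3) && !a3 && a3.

Yes

E1: !(!(!a4 || !!a4) || a5)
    = !(a4 && !a4 || a5)   — De Morgan
    = !a5   — complement / identity
E2: !a5 || !a3 && a3 && (a3 || !a3) && !a3 && a3
    = !a5 || !a3 && a3 && !a3 && a3   — complement / identity
    = !a5 || !a3 && a3   — idempotence
    = !a5   — complement / identity
Both reduce to !a5, so they are equivalent.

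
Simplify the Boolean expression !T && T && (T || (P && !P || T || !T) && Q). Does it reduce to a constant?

false

!T && T && (T || (P && !P || T || !T) && Q)
= !T && T && (T || (T || !T) && Q)   (complement / identity)
= !T && T && (T || Q)   (complement / identity)
= !T && T   (absorption)
= false   (complement)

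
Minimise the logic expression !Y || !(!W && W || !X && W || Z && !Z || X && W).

!Y || !(!W && W || !X && W || Z && !Z || X && W)
= !Y || !(!W && W || !X && W || X && W)   [complement / identity]
= !Y || !(!X && W || X && W)   [complement / identity]
= !Y || !W   [distribution]

!Y || !W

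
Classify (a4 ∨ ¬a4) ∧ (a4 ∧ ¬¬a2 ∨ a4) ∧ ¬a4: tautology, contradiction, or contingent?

(a4 ∨ ¬a4) ∧ (a4 ∧ ¬¬a2 ∨ a4) ∧ ¬a4
= (a4 ∧ ¬¬a2 ∨ a4) ∧ ¬a4   [complement / identity]
= (a4 ∧ a2 ∨ a4) ∧ ¬a4   [double negation]
= a4 ∧ ¬a4   [absorption]
= False   [complement]

contradiction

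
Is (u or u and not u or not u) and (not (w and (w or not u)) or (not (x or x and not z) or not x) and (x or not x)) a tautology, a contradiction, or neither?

neither

(u or u and not u or not u) and (not (w and (w or not u)) or (not (x or x and not z) or not x) and (x or not x))
= (u or u and not u or not u) and (not (w and (w or not u)) or not x or not (x or x and not z) and x)   [distribution]
= (u or u and not u or not u) and (not (w and (w or not u)) or not x or not x and x)   [absorption]
= (u or u and not u or not u) and (not w or not x or not x and x)   [absorption]
= (u or not u) and (not w or not x or not x and x)   [complement / identity]
= (u or not u) and (not w or not x)   [complement / identity]
= not w or not x   [complement / identity]
This depends on w, x, so it is not a constant.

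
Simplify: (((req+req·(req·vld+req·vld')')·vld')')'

req·vld'

(((req+req·(req·vld+req·vld')')·vld')')'
= (req+req·(req·vld+req·vld')')·vld'   (double negation)
= (req+req·req')·vld'   (distribution)
= req·vld'   (complement / identity)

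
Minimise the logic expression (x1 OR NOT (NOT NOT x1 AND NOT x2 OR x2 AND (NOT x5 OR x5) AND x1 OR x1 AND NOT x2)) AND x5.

(x1 OR NOT (NOT NOT x1 AND NOT x2 OR x2 AND (NOT x5 OR x5) AND x1 OR x1 AND NOT x2)) AND x5
= (x1 OR NOT (x1 AND NOT x2 OR x2 AND (NOT x5 OR x5) AND x1 OR x1 AND NOT x2)) AND x5   (double negation)
= (x1 OR NOT (x1 AND NOT x2 OR x2 AND x1 OR x1 AND NOT x2)) AND x5   (complement / identity)
= (x1 OR NOT (x1 AND NOT x2 OR x1)) AND x5   (distribution)
= (x1 OR NOT x1) AND x5   (absorption)
= x5   (complement / identity)

x5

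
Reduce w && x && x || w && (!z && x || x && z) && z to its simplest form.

w && x

w && x && x || w && (!z && x || x && z) && z
= w && x || w && (!z && x || x && z) && z
= w && x || w && x && z
= w && x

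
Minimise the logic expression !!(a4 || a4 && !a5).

a4

!!(a4 || a4 && !a5)
= !!a4   (absorption)
= a4   (double negation)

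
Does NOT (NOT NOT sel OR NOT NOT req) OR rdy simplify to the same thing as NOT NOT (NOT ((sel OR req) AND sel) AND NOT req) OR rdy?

E1: NOT (NOT NOT sel OR NOT NOT req) OR rdy
    = NOT sel AND NOT req OR rdy   — De Morgan
E2: NOT NOT (NOT ((sel OR req) AND sel) AND NOT req) OR rdy
    = NOT NOT (NOT sel AND NOT req) OR rdy   — absorption
    = NOT sel AND NOT req OR rdy   — double negation
Both reduce to NOT sel AND NOT req OR rdy, so they are equivalent.

Yes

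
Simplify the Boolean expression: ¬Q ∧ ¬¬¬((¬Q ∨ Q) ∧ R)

¬Q ∧ ¬R

¬Q ∧ ¬¬¬((¬Q ∨ Q) ∧ R)
= ¬Q ∧ ¬((¬Q ∨ Q) ∧ R)   — double negation
= ¬Q ∧ ¬R   — complement / identity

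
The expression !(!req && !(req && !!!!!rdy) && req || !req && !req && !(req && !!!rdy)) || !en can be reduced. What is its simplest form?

!(!req && !(req && !!!!!rdy) && req || !req && !req && !(req && !!!rdy)) || !en
= !(!req && !(req && !!!rdy) && req || !req && !req && !(req && !!!rdy)) || !en   (double negation)
= !(!req && !(req && !!!rdy)) || !en   (distribution)
= !(!req && !(req && !rdy)) || !en   (double negation)
= req || req && !rdy || !en   (De Morgan)
= req || !en   (absorption)

req || !en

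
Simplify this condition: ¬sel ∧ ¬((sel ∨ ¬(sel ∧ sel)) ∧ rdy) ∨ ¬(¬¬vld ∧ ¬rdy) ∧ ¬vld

¬sel ∧ ¬rdy ∨ ¬vld

¬sel ∧ ¬((sel ∨ ¬(sel ∧ sel)) ∧ rdy) ∨ ¬(¬¬vld ∧ ¬rdy) ∧ ¬vld
= ¬sel ∧ ¬((sel ∨ ¬(sel ∧ sel)) ∧ rdy) ∨ (¬vld ∨ rdy) ∧ ¬vld
= ¬sel ∧ ¬((sel ∨ ¬(sel ∧ sel)) ∧ rdy) ∨ ¬vld
= ¬sel ∧ ¬((sel ∨ ¬sel) ∧ rdy) ∨ ¬vld
= ¬sel ∧ ¬rdy ∨ ¬vld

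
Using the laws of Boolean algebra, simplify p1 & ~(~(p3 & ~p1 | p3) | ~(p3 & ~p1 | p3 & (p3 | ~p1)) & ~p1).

p1 & ~(~(p3 & ~p1 | p3) | ~(p3 & ~p1 | p3 & (p3 | ~p1)) & ~p1)
= p1 & ~(~(p3 & ~p1 | p3) | ~(p3 & ~p1 | p3) & ~p1)   — absorption
= p1 & ~~(p3 & ~p1 | p3)   — absorption
= p1 & (p3 & ~p1 | p3)   — double negation
= p1 & p3   — absorption

p1 & p3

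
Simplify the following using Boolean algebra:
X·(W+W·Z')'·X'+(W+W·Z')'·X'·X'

X·(W+W·Z')'·X'+(W+W·Z')'·X'·X'
= X·W'·X'+(W+W·Z')'·X'·X'   (absorption)
= X·W'·X'+W'·X'·X'   (absorption)
= W'·X'   (distribution)

W'·X'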